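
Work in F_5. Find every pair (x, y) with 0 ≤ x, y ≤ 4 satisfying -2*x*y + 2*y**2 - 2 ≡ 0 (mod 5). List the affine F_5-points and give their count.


Affine F_5-points: {(0, 1), (0, 4), (1, 3), (4, 2)}; count = 4.

For each of the 25 pairs (x, y) ∈ F_5², evaluate f(x, y) mod 5. Record the zeros.
  x = 0: [0↦3, 1↦0, 2↦1, 3↦1, 4↦0]  zeros at y ∈ {1, 4}
  x = 1: [0↦3, 1↦3, 2↦2, 3↦0, 4↦2]  zeros at y ∈ {3}
  x = 2: [0↦3, 1↦1, 2↦3, 3↦4, 4↦4]  zeros at y ∈ ∅
  x = 3: [0↦3, 1↦4, 2↦4, 3↦3, 4↦1]  zeros at y ∈ ∅
  x = 4: [0↦3, 1↦2, 2↦0, 3↦2, 4↦3]  zeros at y ∈ {2}
Collecting zeros: affine points = {(0, 1), (0, 4), (1, 3), (4, 2)}.
Total count |C(F_5)_aff| = 4.


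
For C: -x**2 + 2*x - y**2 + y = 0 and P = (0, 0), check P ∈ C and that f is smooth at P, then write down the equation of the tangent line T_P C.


Tangent line at P: 2*x + y = 0.

Step 1: f(0, 0) = 0, so P lies on C.
Step 2: partial derivatives
  f_x(x, y) = 2 - 2*x, f_y(x, y) = 1 - 2*y.
  f_x(P) = 2, f_y(P) = 1 (gradient nonzero, so P is smooth).
Step 3: tangent line at P: 2·(x − 0) + 1·(y − 0) = 0.
Expanding: 2*x + y = 0.


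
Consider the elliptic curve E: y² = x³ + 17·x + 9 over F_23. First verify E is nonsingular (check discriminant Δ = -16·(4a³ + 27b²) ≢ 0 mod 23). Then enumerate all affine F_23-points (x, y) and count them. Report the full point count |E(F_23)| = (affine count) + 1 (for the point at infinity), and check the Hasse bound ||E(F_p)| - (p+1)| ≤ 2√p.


Affine points = {(0, 3), (0, 20), (1, 2), (1, 21), (3, 8), (3, 15), (4, 7), (4, 16), (5, 9), (5, 14), (8, 6), (8, 17), (10, 11), (10, 12), (11, 3), (11, 20), (12, 3), (12, 20), (13, 9), (13, 14), (14, 1), (14, 22), (17, 6), (17, 17), (18, 11), (18, 12), (20, 0), (21, 6), (21, 17)}; affine count = 29; |E(F_23)| = 30.

Discriminant check: Δ ∝ 4a³ + 27b² = 4·17³ + 27·9² = 4·4913 + 27·81 ≡ 12 (mod 23). Nonzero ⇒ E is nonsingular.
For each x ∈ F_23, compute rhs = x³ + 17·x + 9 mod 23, then count y ∈ F_23 with y² ≡ rhs.
  x = 0: rhs = 9, matching y values: 3, 20 (2 points).
  x = 1: rhs = 4, matching y values: 2, 21 (2 points).
  x = 2: rhs = 5, matching y values: none (0 points).
  x = 3: rhs = 18, matching y values: 8, 15 (2 points).
  x = 4: rhs = 3, matching y values: 7, 16 (2 points).
  x = 5: rhs = 12, matching y values: 9, 14 (2 points).
  x = 6: rhs = 5, matching y values: none (0 points).
  x = 7: rhs = 11, matching y values: none (0 points).
  x = 8: rhs = 13, matching y values: 6, 17 (2 points).
  x = 9: rhs = 17, matching y values: none (0 points).
  x = 10: rhs = 6, matching y values: 11, 12 (2 points).
  x = 11: rhs = 9, matching y values: 3, 20 (2 points).
  x = 12: rhs = 9, matching y values: 3, 20 (2 points).
  x = 13: rhs = 12, matching y values: 9, 14 (2 points).
  x = 14: rhs = 1, matching y values: 1, 22 (2 points).
  x = 15: rhs = 5, matching y values: none (0 points).
  x = 16: rhs = 7, matching y values: none (0 points).
  x = 17: rhs = 13, matching y values: 6, 17 (2 points).
  x = 18: rhs = 6, matching y values: 11, 12 (2 points).
  x = 19: rhs = 15, matching y values: none (0 points).
  x = 20: rhs = 0, matching y values: 0 (1 points).
  x = 21: rhs = 13, matching y values: 6, 17 (2 points).
  x = 22: rhs = 14, matching y values: none (0 points).
Total affine count: 29.
Full point count |E(F_23)| = 29 + 1 = 30.
Hasse bound: |30 − (23+1)| = |6| = 6 ≤ 2√23 ≈ 9.5917 ✓.


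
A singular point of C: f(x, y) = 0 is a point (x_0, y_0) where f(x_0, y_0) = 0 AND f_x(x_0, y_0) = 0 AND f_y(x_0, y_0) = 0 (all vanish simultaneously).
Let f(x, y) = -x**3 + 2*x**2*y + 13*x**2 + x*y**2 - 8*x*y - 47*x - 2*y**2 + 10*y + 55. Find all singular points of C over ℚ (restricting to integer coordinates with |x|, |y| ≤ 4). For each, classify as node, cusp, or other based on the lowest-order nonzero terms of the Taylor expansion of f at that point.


Singular points: {(3, -2)}; classification: cusp.

Compute partial derivatives:
  f_x = -3*x**2 + 4*x*y + 26*x + y**2 - 8*y - 47.
  f_y = 2*x**2 + 2*x*y - 8*x - 4*y + 10.
Scan x_0 ∈ {−4, ..., 4}. For each x_0, f_y(x_0, y) is a polynomial in y; find its integer roots y ∈ {−4, ..., 4}, then test f_x and f at those candidates.
  x = -4: f_y(-4, y) = 74 - 12*y; no integer root y with |y| ≤ 4.
  x = -3: f_y(-3, y) = 52 - 10*y; no integer root y with |y| ≤ 4.
  x = -2: f_y(-2, y) = 34 - 8*y; no integer root y with |y| ≤ 4.
  x = -1: f_y(-1, y) = 20 - 6*y; no integer root y with |y| ≤ 4.
  x = 0: f_y(0, y) = 10 - 4*y; no integer root y with |y| ≤ 4.
  x = 1: f_y(1, y) = 4 - 2*y; vanishes at y ∈ {2}. (1, 2): f_x = -28 ≠ 0.
  x = 2: f_y(2, y) = 2; no integer root y with |y| ≤ 4.
  x = 3: f_y(3, y) = 2*y + 4; vanishes at y ∈ {-2}. (3, -2): f_x = 0, f = 0 — SINGULAR.
  x = 4: f_y(4, y) = 4*y + 10; no integer root y with |y| ≤ 4.
Only singular point on the grid: (3, -2).
Classify: substitute x = 3 + u, y = -2 + v and expand: f = -u**3 + 2*u**2*v + u*v**2 + v**2.
No constant or linear terms (consistent with a singular point). Quadratic part: v**2. Cubic part: -u**3 + 2*u**2*v + u*v**2.
The quadratic part v**2 is a perfect square, so there is a single (double) tangent line v = 0, i.e. y = -2. Restricting the cubic part to that line (v = 0) leaves -u**3 ≠ 0, so f is not divisible by v and the branch is v² ≈ u**3 to lowest order — this is a cusp.
Classification: cusp.


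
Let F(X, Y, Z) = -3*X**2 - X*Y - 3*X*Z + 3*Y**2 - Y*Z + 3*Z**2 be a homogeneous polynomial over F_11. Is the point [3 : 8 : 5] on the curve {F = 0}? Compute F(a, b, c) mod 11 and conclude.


F(3,8,5) ≡ 10 (mod 11); P is NOT on the curve.

Evaluate F(3, 8, 5) term-by-term (mod 11).
  -3*X**2 ↦ -3·9·1·1 = -27
  -X*Y ↦ -1·3·8·1 = -24
  -3*X*Z ↦ -3·3·1·5 = -45
  3*Y**2 ↦ 3·1·64·1 = 192
  -Y*Z ↦ -1·1·8·5 = -40
  3*Z**2 ↦ 3·1·1·25 = 75
Sum: F(3, 8, 5) = (-27) + (-24) + (-45) + (192) + (-40) + (75) = 131.
Reducing mod 11: 131 ≡ 10 (mod 11).
Since F(a, b, c) ≡ 10 ≠ 0 (mod 11), P does NOT lie on the curve.


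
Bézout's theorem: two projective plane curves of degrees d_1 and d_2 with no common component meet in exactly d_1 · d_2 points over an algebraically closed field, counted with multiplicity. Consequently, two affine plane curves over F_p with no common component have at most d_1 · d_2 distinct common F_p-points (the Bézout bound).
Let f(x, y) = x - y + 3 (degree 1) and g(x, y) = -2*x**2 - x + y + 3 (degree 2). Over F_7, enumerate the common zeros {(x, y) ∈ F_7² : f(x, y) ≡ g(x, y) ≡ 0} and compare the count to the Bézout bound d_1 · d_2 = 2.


Common zeros: ∅; count = 0; Bézout bound = 2.

deg(f) = 1, deg(g) = 2, so Bézout bound = 2.
Scan x ∈ F_7. For each x, list the y ∈ F_7 with f(x, y) ≡ 0 and those with g(x, y) ≡ 0 (mod 7); the common zeros in that column are the intersection.
  x = 0: f ≡ 0 at y ∈ {3}; g ≡ 0 at y ∈ {4}; common: ∅.
  x = 1: f ≡ 0 at y ∈ {4}; g ≡ 0 at y ∈ {0}; common: ∅.
  x = 2: f ≡ 0 at y ∈ {5}; g ≡ 0 at y ∈ {0}; common: ∅.
  x = 3: f ≡ 0 at y ∈ {6}; g ≡ 0 at y ∈ {4}; common: ∅.
  x = 4: f ≡ 0 at y ∈ {0}; g ≡ 0 at y ∈ {5}; common: ∅.
  x = 5: f ≡ 0 at y ∈ {1}; g ≡ 0 at y ∈ {3}; common: ∅.
  x = 6: f ≡ 0 at y ∈ {2}; g ≡ 0 at y ∈ {5}; common: ∅.
Collecting: common zeros = ∅, so the count is 0.
Comparison with the Bézout bound: 0 ≤ 2 = deg(f)·deg(g), as expected for curves with no common component (the affine F_7-count falls short of the bound because intersections may lie at infinity, over extension fields, or carry multiplicity).


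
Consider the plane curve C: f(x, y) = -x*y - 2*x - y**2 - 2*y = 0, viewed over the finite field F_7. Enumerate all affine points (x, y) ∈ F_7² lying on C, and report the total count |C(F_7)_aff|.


Affine F_7-points: {(0, 0), (0, 5), (1, 5), (1, 6), (2, 5), (3, 4), (3, 5), (4, 3), (4, 5), (5, 2), (5, 5), (6, 1), (6, 5)}; count = 13.

For each of the 49 pairs (x, y) ∈ F_7², evaluate f(x, y) mod 7. Record the zeros.
  x = 0: [0↦0, 1↦4, 2↦6, 3↦6, 4↦4, 5↦0, 6↦1]  zeros at y ∈ {0, 5}
  x = 1: [0↦5, 1↦1, 2↦2, 3↦1, 4↦5, 5↦0, 6↦0]  zeros at y ∈ {5, 6}
  x = 2: [0↦3, 1↦5, 2↦5, 3↦3, 4↦6, 5↦0, 6↦6]  zeros at y ∈ {5}
  x = 3: [0↦1, 1↦2, 2↦1, 3↦5, 4↦0, 5↦0, 6↦5]  zeros at y ∈ {4, 5}
  x = 4: [0↦6, 1↦6, 2↦4, 3↦0, 4↦1, 5↦0, 6↦4]  zeros at y ∈ {3, 5}
  x = 5: [0↦4, 1↦3, 2↦0, 3↦2, 4↦2, 5↦0, 6↦3]  zeros at y ∈ {2, 5}
  x = 6: [0↦2, 1↦0, 2↦3, 3↦4, 4↦3, 5↦0, 6↦2]  zeros at y ∈ {1, 5}
Collecting zeros: affine points = {(0, 0), (0, 5), (1, 5), (1, 6), (2, 5), (3, 4), (3, 5), (4, 3), (4, 5), (5, 2), (5, 5), (6, 1), (6, 5)}.
Total count |C(F_7)_aff| = 13.


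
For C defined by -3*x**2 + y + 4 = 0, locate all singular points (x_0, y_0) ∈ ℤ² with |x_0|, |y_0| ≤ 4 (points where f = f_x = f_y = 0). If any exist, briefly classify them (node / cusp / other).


No singular points in the scanned grid; C is smooth there.

Compute partial derivatives:
  f_x = -6*x.
  f_y = 1.
f_y = 1 is a nonzero constant, so f_y never vanishes: no point (x, y) can satisfy f = f_x = f_y = 0. In particular no (x, y) ∈ {−4, ..., 4}² is singular; the curve is smooth.


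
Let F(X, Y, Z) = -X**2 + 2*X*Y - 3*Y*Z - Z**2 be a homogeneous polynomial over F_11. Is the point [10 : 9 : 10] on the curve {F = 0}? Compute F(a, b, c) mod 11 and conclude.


F(10,9,10) ≡ 7 (mod 11); P is NOT on the curve.

Evaluate F(10, 9, 10) term-by-term (mod 11).
  -X**2 ↦ -1·100·1·1 = -100
  2*X*Y ↦ 2·10·9·1 = 180
  -3*Y*Z ↦ -3·1·9·10 = -270
  -Z**2 ↦ -1·1·1·100 = -100
Sum: F(10, 9, 10) = (-100) + (180) + (-270) + (-100) = -290.
Reducing mod 11: -290 ≡ 7 (mod 11).
Since F(a, b, c) ≡ 7 ≠ 0 (mod 11), P does NOT lie on the curve.


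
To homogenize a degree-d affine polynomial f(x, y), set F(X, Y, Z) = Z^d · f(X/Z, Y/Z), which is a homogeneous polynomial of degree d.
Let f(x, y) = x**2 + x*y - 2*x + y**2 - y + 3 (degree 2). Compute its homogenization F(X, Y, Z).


F(X, Y, Z) = X**2 + X*Y - 2*X*Z + Y**2 - Y*Z + 3*Z**2

deg(f) = 2.
Substitute x = X/Z, y = Y/Z into f, then multiply by Z^2.
  monomial 1·x^2·y^0 ↦ 1·X^2·Y^0·Z^0.
  monomial 1·x^1·y^1 ↦ 1·X^1·Y^1·Z^0.
  monomial -2·x^1·y^0 ↦ -2·X^1·Y^0·Z^1.
  monomial 1·x^0·y^2 ↦ 1·X^0·Y^2·Z^0.
  monomial -1·x^0·y^1 ↦ -1·X^0·Y^1·Z^1.
  monomial 3·x^0·y^0 ↦ 3·X^0·Y^0·Z^2.
Collecting: F(X, Y, Z) = X**2 + X*Y - 2*X*Z + Y**2 - Y*Z + 3*Z**2.


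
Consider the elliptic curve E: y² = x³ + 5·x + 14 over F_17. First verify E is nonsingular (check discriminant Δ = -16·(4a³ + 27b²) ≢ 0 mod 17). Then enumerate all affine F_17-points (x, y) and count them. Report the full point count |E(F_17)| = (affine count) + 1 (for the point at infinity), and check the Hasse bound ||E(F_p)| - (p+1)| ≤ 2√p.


Affine points = {(2, 7), (2, 10), (4, 8), (4, 9), (7, 1), (7, 16), (12, 0), (13, 7), (13, 10), (15, 8), (15, 9), (16, 5), (16, 12)}; affine count = 13; |E(F_17)| = 14.

Discriminant check: Δ ∝ 4a³ + 27b² = 4·5³ + 27·14² = 4·125 + 27·196 ≡ 12 (mod 17). Nonzero ⇒ E is nonsingular.
For each x ∈ F_17, compute rhs = x³ + 5·x + 14 mod 17, then count y ∈ F_17 with y² ≡ rhs.
  x = 0: rhs = 14, matching y values: none (0 points).
  x = 1: rhs = 3, matching y values: none (0 points).
  x = 2: rhs = 15, matching y values: 7, 10 (2 points).
  x = 3: rhs = 5, matching y values: none (0 points).
  x = 4: rhs = 13, matching y values: 8, 9 (2 points).
  x = 5: rhs = 11, matching y values: none (0 points).
  x = 6: rhs = 5, matching y values: none (0 points).
  x = 7: rhs = 1, matching y values: 1, 16 (2 points).
  x = 8: rhs = 5, matching y values: none (0 points).
  x = 9: rhs = 6, matching y values: none (0 points).
  x = 10: rhs = 10, matching y values: none (0 points).
  x = 11: rhs = 6, matching y values: none (0 points).
  x = 12: rhs = 0, matching y values: 0 (1 points).
  x = 13: rhs = 15, matching y values: 7, 10 (2 points).
  x = 14: rhs = 6, matching y values: none (0 points).
  x = 15: rhs = 13, matching y values: 8, 9 (2 points).
  x = 16: rhs = 8, matching y values: 5, 12 (2 points).
Total affine count: 13.
Full point count |E(F_17)| = 13 + 1 = 14.
Hasse bound: |14 − (17+1)| = |-4| = 4 ≤ 2√17 ≈ 8.2462 ✓.


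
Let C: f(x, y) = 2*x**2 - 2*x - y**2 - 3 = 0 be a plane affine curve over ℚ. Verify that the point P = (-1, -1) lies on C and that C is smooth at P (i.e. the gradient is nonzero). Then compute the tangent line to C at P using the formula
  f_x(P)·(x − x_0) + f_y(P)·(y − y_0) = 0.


Tangent line at P: -6*x + 2*y - 4 = 0.

Step 1: f(-1, -1) = 0, so P lies on C.
Step 2: partial derivatives
  f_x(x, y) = 4*x - 2, f_y(x, y) = -2*y.
  f_x(P) = -6, f_y(P) = 2 (gradient nonzero, so P is smooth).
Step 3: tangent line at P: -6·(x − -1) + 2·(y − -1) = 0.
Expanding: -6*x + 2*y - 4 = 0.


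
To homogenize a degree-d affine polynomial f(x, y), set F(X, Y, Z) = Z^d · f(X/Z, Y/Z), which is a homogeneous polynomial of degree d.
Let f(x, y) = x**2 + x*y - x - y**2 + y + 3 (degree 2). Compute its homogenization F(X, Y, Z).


F(X, Y, Z) = X**2 + X*Y - X*Z - Y**2 + Y*Z + 3*Z**2

deg(f) = 2.
Substitute x = X/Z, y = Y/Z into f, then multiply by Z^2.
  monomial 1·x^2·y^0 ↦ 1·X^2·Y^0·Z^0.
  monomial 1·x^1·y^1 ↦ 1·X^1·Y^1·Z^0.
  monomial -1·x^1·y^0 ↦ -1·X^1·Y^0·Z^1.
  monomial -1·x^0·y^2 ↦ -1·X^0·Y^2·Z^0.
  monomial 1·x^0·y^1 ↦ 1·X^0·Y^1·Z^1.
  monomial 3·x^0·y^0 ↦ 3·X^0·Y^0·Z^2.
Collecting: F(X, Y, Z) = X**2 + X*Y - X*Z - Y**2 + Y*Z + 3*Z**2.


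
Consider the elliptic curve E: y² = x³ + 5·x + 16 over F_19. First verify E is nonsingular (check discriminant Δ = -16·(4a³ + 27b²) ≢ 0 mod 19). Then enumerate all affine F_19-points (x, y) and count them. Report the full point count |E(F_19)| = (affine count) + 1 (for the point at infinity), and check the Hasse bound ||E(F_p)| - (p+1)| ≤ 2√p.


Affine points = {(0, 4), (0, 15), (3, 1), (3, 18), (4, 9), (4, 10), (8, 6), (8, 13), (9, 7), (9, 12), (13, 6), (13, 13), (17, 6), (17, 13)}; affine count = 14; |E(F_19)| = 15.

Discriminant check: Δ ∝ 4a³ + 27b² = 4·5³ + 27·16² = 4·125 + 27·256 ≡ 2 (mod 19). Nonzero ⇒ E is nonsingular.
For each x ∈ F_19, compute rhs = x³ + 5·x + 16 mod 19, then count y ∈ F_19 with y² ≡ rhs.
  x = 0: rhs = 16, matching y values: 4, 15 (2 points).
  x = 1: rhs = 3, matching y values: none (0 points).
  x = 2: rhs = 15, matching y values: none (0 points).
  x = 3: rhs = 1, matching y values: 1, 18 (2 points).
  x = 4: rhs = 5, matching y values: 9, 10 (2 points).
  x = 5: rhs = 14, matching y values: none (0 points).
  x = 6: rhs = 15, matching y values: none (0 points).
  x = 7: rhs = 14, matching y values: none (0 points).
  x = 8: rhs = 17, matching y values: 6, 13 (2 points).
  x = 9: rhs = 11, matching y values: 7, 12 (2 points).
  x = 10: rhs = 2, matching y values: none (0 points).
  x = 11: rhs = 15, matching y values: none (0 points).
  x = 12: rhs = 18, matching y values: none (0 points).
  x = 13: rhs = 17, matching y values: 6, 13 (2 points).
  x = 14: rhs = 18, matching y values: none (0 points).
  x = 15: rhs = 8, matching y values: none (0 points).
  x = 16: rhs = 12, matching y values: none (0 points).
  x = 17: rhs = 17, matching y values: 6, 13 (2 points).
  x = 18: rhs = 10, matching y values: none (0 points).
Total affine count: 14.
Full point count |E(F_19)| = 14 + 1 = 15.
Hasse bound: |15 − (19+1)| = |-5| = 5 ≤ 2√19 ≈ 8.7178 ✓.


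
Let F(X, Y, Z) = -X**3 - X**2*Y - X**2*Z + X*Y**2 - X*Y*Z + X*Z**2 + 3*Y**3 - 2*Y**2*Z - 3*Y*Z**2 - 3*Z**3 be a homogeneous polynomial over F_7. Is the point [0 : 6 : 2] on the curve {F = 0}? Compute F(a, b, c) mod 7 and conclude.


F(0,6,2) ≡ 2 (mod 7); P is NOT on the curve.

Evaluate F(0, 6, 2) term-by-term (mod 7).
  -X**3 ↦ -1·0·1·1 = 0
  -X**2*Y ↦ -1·0·6·1 = 0
  -X**2*Z ↦ -1·0·1·2 = 0
  X*Y**2 ↦ 1·0·36·1 = 0
  -X*Y*Z ↦ -1·0·6·2 = 0
  X*Z**2 ↦ 1·0·1·4 = 0
  3*Y**3 ↦ 3·1·216·1 = 648
  -2*Y**2*Z ↦ -2·1·36·2 = -144
  -3*Y*Z**2 ↦ -3·1·6·4 = -72
  -3*Z**3 ↦ -3·1·1·8 = -24
Sum: F(0, 6, 2) = (0) + (0) + (0) + (0) + (0) + (0) + (648) + (-144) + (-72) + (-24) = 408.
Reducing mod 7: 408 ≡ 2 (mod 7).
Since F(a, b, c) ≡ 2 ≠ 0 (mod 7), P does NOT lie on the curve.


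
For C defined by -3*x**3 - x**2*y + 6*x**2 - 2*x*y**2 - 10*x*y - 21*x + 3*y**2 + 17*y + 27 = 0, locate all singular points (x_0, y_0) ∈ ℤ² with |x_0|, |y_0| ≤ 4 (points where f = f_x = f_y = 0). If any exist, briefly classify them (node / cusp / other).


Singular points: {(1, -3)}; classification: cusp.

Compute partial derivatives:
  f_x = -9*x**2 - 2*x*y + 12*x - 2*y**2 - 10*y - 21.
  f_y = -x**2 - 4*x*y - 10*x + 6*y + 17.
Scan x_0 ∈ {−4, ..., 4}. For each x_0, f_y(x_0, y) is a polynomial in y; find its integer roots y ∈ {−4, ..., 4}, then test f_x and f at those candidates.
  x = -4: f_y(-4, y) = 22*y + 41; no integer root y with |y| ≤ 4.
  x = -3: f_y(-3, y) = 18*y + 38; no integer root y with |y| ≤ 4.
  x = -2: f_y(-2, y) = 14*y + 33; no integer root y with |y| ≤ 4.
  x = -1: f_y(-1, y) = 10*y + 26; no integer root y with |y| ≤ 4.
  x = 0: f_y(0, y) = 6*y + 17; no integer root y with |y| ≤ 4.
  x = 1: f_y(1, y) = 2*y + 6; vanishes at y ∈ {-3}. (1, -3): f_x = 0, f = 0 — SINGULAR.
  x = 2: f_y(2, y) = -2*y - 7; no integer root y with |y| ≤ 4.
  x = 3: f_y(3, y) = -6*y - 22; no integer root y with |y| ≤ 4.
  x = 4: f_y(4, y) = -10*y - 39; no integer root y with |y| ≤ 4.
Only singular point on the grid: (1, -3).
Classify: substitute x = 1 + u, y = -3 + v and expand: f = -3*u**3 - u**2*v - 2*u*v**2 + v**2.
No constant or linear terms (consistent with a singular point). Quadratic part: v**2. Cubic part: -3*u**3 - u**2*v - 2*u*v**2.
The quadratic part v**2 is a perfect square, so there is a single (double) tangent line v = 0, i.e. y = -3. Restricting the cubic part to that line (v = 0) leaves -3*u**3 ≠ 0, so f is not divisible by v and the branch is v² ≈ 3*u**3 to lowest order — this is a cusp.
Classification: cusp.


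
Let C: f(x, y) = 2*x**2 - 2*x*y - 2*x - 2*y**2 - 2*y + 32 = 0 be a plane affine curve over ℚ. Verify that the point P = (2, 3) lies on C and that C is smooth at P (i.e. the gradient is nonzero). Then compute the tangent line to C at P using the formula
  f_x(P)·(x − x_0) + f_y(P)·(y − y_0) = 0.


Tangent line at P: 54 - 18*y = 0.

Step 1: f(2, 3) = 0, so P lies on C.
Step 2: partial derivatives
  f_x(x, y) = 4*x - 2*y - 2, f_y(x, y) = -2*x - 4*y - 2.
  f_x(P) = 0, f_y(P) = -18 (gradient nonzero, so P is smooth).
Step 3: tangent line at P: 0·(x − 2) + -18·(y − 3) = 0.
Expanding: 54 - 18*y = 0.


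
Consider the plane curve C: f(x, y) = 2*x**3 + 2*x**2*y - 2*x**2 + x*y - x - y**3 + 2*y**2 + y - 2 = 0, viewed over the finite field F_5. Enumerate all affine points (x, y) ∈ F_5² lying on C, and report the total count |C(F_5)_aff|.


Affine F_5-points: {(0, 1), (0, 2), (0, 4), (1, 2), (1, 3), (3, 2), (4, 0)}; count = 7.

For each of the 25 pairs (x, y) ∈ F_5², evaluate f(x, y) mod 5. Record the zeros.
  x = 0: [0↦3, 1↦0, 2↦0, 3↦2, 4↦0]  zeros at y ∈ {1, 2, 4}
  x = 1: [0↦2, 1↦2, 2↦0, 3↦0, 4↦1]  zeros at y ∈ {2, 3}
  x = 2: [0↦4, 1↦1, 2↦1, 3↦3, 4↦1]  zeros at y ∈ ∅
  x = 3: [0↦1, 1↦4, 2↦0, 3↦3, 4↦2]  zeros at y ∈ {2}
  x = 4: [0↦0, 1↦3, 2↦4, 3↦2, 4↦1]  zeros at y ∈ {0}
Collecting zeros: affine points = {(0, 1), (0, 2), (0, 4), (1, 2), (1, 3), (3, 2), (4, 0)}.
Total count |C(F_5)_aff| = 7.


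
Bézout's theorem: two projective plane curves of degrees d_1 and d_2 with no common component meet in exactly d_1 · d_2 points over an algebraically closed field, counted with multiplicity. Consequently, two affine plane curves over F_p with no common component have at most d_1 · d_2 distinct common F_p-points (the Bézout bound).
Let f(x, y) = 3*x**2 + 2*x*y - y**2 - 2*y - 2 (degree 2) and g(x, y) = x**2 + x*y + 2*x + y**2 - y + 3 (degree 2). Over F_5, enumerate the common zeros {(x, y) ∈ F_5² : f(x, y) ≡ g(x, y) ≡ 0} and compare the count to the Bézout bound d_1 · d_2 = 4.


Common zeros: {(0, 2), (4, 3)}; count = 2; Bézout bound = 4.

deg(f) = 2, deg(g) = 2, so Bézout bound = 4.
Scan x ∈ F_5. For each x, list the y ∈ F_5 with f(x, y) ≡ 0 and those with g(x, y) ≡ 0 (mod 5); the common zeros in that column are the intersection.
  x = 0: f ≡ 0 at y ∈ {1, 2}; g ≡ 0 at y ∈ {2, 4}; common: {2}.
  x = 1: f ≡ 0 at y ∈ {1, 4}; g ≡ 0 at y ∈ {2, 3}; common: ∅.
  x = 2: f ≡ 0 at y ∈ {0, 2}; g ≡ 0 at y ∈ ∅; common: ∅.
  x = 3: f ≡ 0 at y ∈ {0, 4}; g ≡ 0 at y ∈ ∅; common: ∅.
  x = 4: f ≡ 0 at y ∈ {3}; g ≡ 0 at y ∈ {3, 4}; common: {3}.
Collecting: common zeros = {(0, 2), (4, 3)}, so the count is 2.
Comparison with the Bézout bound: 2 ≤ 4 = deg(f)·deg(g), as expected for curves with no common component (the affine F_5-count falls short of the bound because intersections may lie at infinity, over extension fields, or carry multiplicity).


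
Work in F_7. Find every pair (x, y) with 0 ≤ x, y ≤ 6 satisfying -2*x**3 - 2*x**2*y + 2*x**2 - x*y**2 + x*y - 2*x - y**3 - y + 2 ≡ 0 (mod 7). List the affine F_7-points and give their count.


Affine F_7-points: {(0, 1), (0, 3), (1, 0), (1, 3), (4, 3), (6, 4), (6, 5), (6, 6)}; count = 8.

For each of the 49 pairs (x, y) ∈ F_7², evaluate f(x, y) mod 7. Record the zeros.
  x = 0: [0↦2, 1↦0, 2↦6, 3↦0, 4↦4, 5↦5, 6↦4]  zeros at y ∈ {1, 3}
  x = 1: [0↦0, 1↦3, 2↦5, 3↦0, 4↦3, 5↦1, 6↦2]  zeros at y ∈ {0, 3}
  x = 2: [0↦4, 1↦1, 2↦2, 3↦1, 4↦6, 5↦4, 6↦3]  zeros at y ∈ ∅
  x = 3: [0↦2, 1↦3, 2↦6, 3↦5, 4↦1, 5↦2, 6↦2]  zeros at y ∈ ∅
  x = 4: [0↦3, 1↦4, 2↦5, 3↦0, 4↦4, 5↦4, 6↦1]  zeros at y ∈ {3}
  x = 5: [0↦2, 1↦6, 2↦1, 3↦2, 4↦3, 5↦5, 6↦2]  zeros at y ∈ ∅
  x = 6: [0↦1, 1↦4, 2↦3, 3↦6, 4↦0, 5↦0, 6↦0]  zeros at y ∈ {4, 5, 6}
Collecting zeros: affine points = {(0, 1), (0, 3), (1, 0), (1, 3), (4, 3), (6, 4), (6, 5), (6, 6)}.
Total count |C(F_7)_aff| = 8.


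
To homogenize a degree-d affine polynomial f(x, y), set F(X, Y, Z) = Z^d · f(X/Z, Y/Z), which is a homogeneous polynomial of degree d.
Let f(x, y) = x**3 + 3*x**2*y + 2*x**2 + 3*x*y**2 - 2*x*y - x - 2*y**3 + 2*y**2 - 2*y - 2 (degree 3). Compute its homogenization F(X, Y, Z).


F(X, Y, Z) = X**3 + 3*X**2*Y + 2*X**2*Z + 3*X*Y**2 - 2*X*Y*Z - X*Z**2 - 2*Y**3 + 2*Y**2*Z - 2*Y*Z**2 - 2*Z**3

deg(f) = 3.
Substitute x = X/Z, y = Y/Z into f, then multiply by Z^3.
  monomial 1·x^3·y^0 ↦ 1·X^3·Y^0·Z^0.
  monomial 3·x^2·y^1 ↦ 3·X^2·Y^1·Z^0.
  monomial 2·x^2·y^0 ↦ 2·X^2·Y^0·Z^1.
  monomial 3·x^1·y^2 ↦ 3·X^1·Y^2·Z^0.
  monomial -2·x^1·y^1 ↦ -2·X^1·Y^1·Z^1.
  monomial -1·x^1·y^0 ↦ -1·X^1·Y^0·Z^2.
  monomial -2·x^0·y^3 ↦ -2·X^0·Y^3·Z^0.
  monomial 2·x^0·y^2 ↦ 2·X^0·Y^2·Z^1.
  monomial -2·x^0·y^1 ↦ -2·X^0·Y^1·Z^2.
  monomial -2·x^0·y^0 ↦ -2·X^0·Y^0·Z^3.
Collecting: F(X, Y, Z) = X**3 + 3*X**2*Y + 2*X**2*Z + 3*X*Y**2 - 2*X*Y*Z - X*Z**2 - 2*Y**3 + 2*Y**2*Z - 2*Y*Z**2 - 2*Z**3.


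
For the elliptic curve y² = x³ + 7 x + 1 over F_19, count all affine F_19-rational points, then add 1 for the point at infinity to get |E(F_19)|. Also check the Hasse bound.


Affine points = {(0, 1), (0, 18), (1, 3), (1, 16), (2, 2), (2, 17), (3, 7), (3, 12), (4, 6), (4, 13), (5, 3), (5, 16), (10, 8), (10, 11), (13, 3), (13, 16), (15, 2), (15, 17), (17, 6), (17, 13)}; affine count = 20; |E(F_19)| = 21.

Discriminant check: Δ ∝ 4a³ + 27b² = 4·7³ + 27·1² = 4·343 + 27·1 ≡ 12 (mod 19). Nonzero ⇒ E is nonsingular.
For each x ∈ F_19, compute rhs = x³ + 7·x + 1 mod 19, then count y ∈ F_19 with y² ≡ rhs.
  x = 0: rhs = 1, matching y values: 1, 18 (2 points).
  x = 1: rhs = 9, matching y values: 3, 16 (2 points).
  x = 2: rhs = 4, matching y values: 2, 17 (2 points).
  x = 3: rhs = 11, matching y values: 7, 12 (2 points).
  x = 4: rhs = 17, matching y values: 6, 13 (2 points).
  x = 5: rhs = 9, matching y values: 3, 16 (2 points).
  x = 6: rhs = 12, matching y values: none (0 points).
  x = 7: rhs = 13, matching y values: none (0 points).
  x = 8: rhs = 18, matching y values: none (0 points).
  x = 9: rhs = 14, matching y values: none (0 points).
  x = 10: rhs = 7, matching y values: 8, 11 (2 points).
  x = 11: rhs = 3, matching y values: none (0 points).
  x = 12: rhs = 8, matching y values: none (0 points).
  x = 13: rhs = 9, matching y values: 3, 16 (2 points).
  x = 14: rhs = 12, matching y values: none (0 points).
  x = 15: rhs = 4, matching y values: 2, 17 (2 points).
  x = 16: rhs = 10, matching y values: none (0 points).
  x = 17: rhs = 17, matching y values: 6, 13 (2 points).
  x = 18: rhs = 12, matching y values: none (0 points).
Total affine count: 20.
Full point count |E(F_19)| = 20 + 1 = 21.
Hasse bound: |21 − (19+1)| = |1| = 1 ≤ 2√19 ≈ 8.7178 ✓.


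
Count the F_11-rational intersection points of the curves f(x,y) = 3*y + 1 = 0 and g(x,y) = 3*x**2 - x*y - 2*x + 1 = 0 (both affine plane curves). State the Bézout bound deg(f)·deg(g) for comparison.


Common zeros: {(6, 7), (8, 7)}; count = 2; Bézout bound = 2.

deg(f) = 1, deg(g) = 2, so Bézout bound = 2.
Scan x ∈ F_11. For each x, list the y ∈ F_11 with f(x, y) ≡ 0 and those with g(x, y) ≡ 0 (mod 11); the common zeros in that column are the intersection.
  x = 0: f ≡ 0 at y ∈ {7}; g ≡ 0 at y ∈ ∅; common: ∅.
  x = 1: f ≡ 0 at y ∈ {7}; g ≡ 0 at y ∈ {2}; common: ∅.
  x = 2: f ≡ 0 at y ∈ {7}; g ≡ 0 at y ∈ {10}; common: ∅.
  x = 3: f ≡ 0 at y ∈ {7}; g ≡ 0 at y ∈ {0}; common: ∅.
  x = 4: f ≡ 0 at y ∈ {7}; g ≡ 0 at y ∈ {2}; common: ∅.
  x = 5: f ≡ 0 at y ∈ {7}; g ≡ 0 at y ∈ {0}; common: ∅.
  x = 6: f ≡ 0 at y ∈ {7}; g ≡ 0 at y ∈ {7}; common: {7}.
  x = 7: f ≡ 0 at y ∈ {7}; g ≡ 0 at y ∈ {5}; common: ∅.
  x = 8: f ≡ 0 at y ∈ {7}; g ≡ 0 at y ∈ {7}; common: {7}.
  x = 9: f ≡ 0 at y ∈ {7}; g ≡ 0 at y ∈ {8}; common: ∅.
  x = 10: f ≡ 0 at y ∈ {7}; g ≡ 0 at y ∈ {5}; common: ∅.
Collecting: common zeros = {(6, 7), (8, 7)}, so the count is 2.
Comparison with the Bézout bound: 2 ≤ 2 = deg(f)·deg(g), as expected for curves with no common component (the bound is attained).


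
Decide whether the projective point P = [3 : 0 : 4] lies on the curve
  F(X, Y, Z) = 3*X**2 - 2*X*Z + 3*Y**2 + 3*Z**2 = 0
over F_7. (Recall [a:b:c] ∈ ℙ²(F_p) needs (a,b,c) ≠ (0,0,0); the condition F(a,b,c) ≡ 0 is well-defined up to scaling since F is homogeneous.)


F(3,0,4) ≡ 2 (mod 7); P is NOT on the curve.

Evaluate F(3, 0, 4) term-by-term (mod 7).
  3*X**2 ↦ 3·9·1·1 = 27
  -2*X*Z ↦ -2·3·1·4 = -24
  3*Y**2 ↦ 3·1·0·1 = 0
  3*Z**2 ↦ 3·1·1·16 = 48
Sum: F(3, 0, 4) = (27) + (-24) + (0) + (48) = 51.
Reducing mod 7: 51 ≡ 2 (mod 7).
Since F(a, b, c) ≡ 2 ≠ 0 (mod 7), P does NOT lie on the curve.


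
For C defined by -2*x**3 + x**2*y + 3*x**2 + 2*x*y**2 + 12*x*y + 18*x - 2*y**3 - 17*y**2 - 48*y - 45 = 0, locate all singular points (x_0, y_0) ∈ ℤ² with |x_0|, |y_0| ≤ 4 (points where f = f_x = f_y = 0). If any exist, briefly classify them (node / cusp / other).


Singular points: {(0, -3)}; classification: cusp.

Compute partial derivatives:
  f_x = -6*x**2 + 2*x*y + 6*x + 2*y**2 + 12*y + 18.
  f_y = x**2 + 4*x*y + 12*x - 6*y**2 - 34*y - 48.
Scan x_0 ∈ {−4, ..., 4}. For each x_0, f_y(x_0, y) is a polynomial in y; find its integer roots y ∈ {−4, ..., 4}, then test f_x and f at those candidates.
  x = -4: f_y(-4, y) = -6*y**2 - 50*y - 80; no integer root y with |y| ≤ 4.
  x = -3: f_y(-3, y) = -6*y**2 - 46*y - 75; no integer root y with |y| ≤ 4.
  x = -2: f_y(-2, y) = -6*y**2 - 42*y - 68; no integer root y with |y| ≤ 4.
  x = -1: f_y(-1, y) = -6*y**2 - 38*y - 59; no integer root y with |y| ≤ 4.
  x = 0: f_y(0, y) = -6*y**2 - 34*y - 48; vanishes at y ∈ {-3}. (0, -3): f_x = 0, f = 0 — SINGULAR.
  x = 1: f_y(1, y) = -6*y**2 - 30*y - 35; no integer root y with |y| ≤ 4.
  x = 2: f_y(2, y) = -6*y**2 - 26*y - 20; vanishes at y ∈ {-1}. (2, -1): f_x = -8 ≠ 0.
  x = 3: f_y(3, y) = -6*y**2 - 22*y - 3; no integer root y with |y| ≤ 4.
  x = 4: f_y(4, y) = -6*y**2 - 18*y + 16; no integer root y with |y| ≤ 4.
Only singular point on the grid: (0, -3).
Classify: substitute x = 0 + u, y = -3 + v and expand: f = -2*u**3 + u**2*v + 2*u*v**2 - 2*v**3 + v**2.
No constant or linear terms (consistent with a singular point). Quadratic part: v**2. Cubic part: -2*u**3 + u**2*v + 2*u*v**2 - 2*v**3.
The quadratic part v**2 is a perfect square, so there is a single (double) tangent line v = 0, i.e. y = -3. Restricting the cubic part to that line (v = 0) leaves -2*u**3 ≠ 0, so f is not divisible by v and the branch is v² ≈ 2*u**3 to lowest order — this is a cusp.
Classification: cusp.


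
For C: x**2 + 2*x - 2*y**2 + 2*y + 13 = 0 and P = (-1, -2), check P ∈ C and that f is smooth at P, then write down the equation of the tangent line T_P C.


Tangent line at P: 10*y + 20 = 0.

Step 1: f(-1, -2) = 0, so P lies on C.
Step 2: partial derivatives
  f_x(x, y) = 2*x + 2, f_y(x, y) = 2 - 4*y.
  f_x(P) = 0, f_y(P) = 10 (gradient nonzero, so P is smooth).
Step 3: tangent line at P: 0·(x − -1) + 10·(y − -2) = 0.
Expanding: 10*y + 20 = 0.


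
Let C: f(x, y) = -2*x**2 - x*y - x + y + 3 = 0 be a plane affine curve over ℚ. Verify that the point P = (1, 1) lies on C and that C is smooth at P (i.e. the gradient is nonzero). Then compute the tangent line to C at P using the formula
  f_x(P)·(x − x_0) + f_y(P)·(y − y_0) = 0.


Tangent line at P: 6 - 6*x = 0.

Step 1: f(1, 1) = 0, so P lies on C.
Step 2: partial derivatives
  f_x(x, y) = -4*x - y - 1, f_y(x, y) = 1 - x.
  f_x(P) = -6, f_y(P) = 0 (gradient nonzero, so P is smooth).
Step 3: tangent line at P: -6·(x − 1) + 0·(y − 1) = 0.
Expanding: 6 - 6*x = 0.


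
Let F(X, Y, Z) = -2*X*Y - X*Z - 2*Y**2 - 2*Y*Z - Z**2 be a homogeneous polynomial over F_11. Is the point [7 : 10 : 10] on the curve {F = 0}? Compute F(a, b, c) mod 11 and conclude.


F(7,10,10) ≡ 5 (mod 11); P is NOT on the curve.

Evaluate F(7, 10, 10) term-by-term (mod 11).
  -2*X*Y ↦ -2·7·10·1 = -140
  -X*Z ↦ -1·7·1·10 = -70
  -2*Y**2 ↦ -2·1·100·1 = -200
  -2*Y*Z ↦ -2·1·10·10 = -200
  -Z**2 ↦ -1·1·1·100 = -100
Sum: F(7, 10, 10) = (-140) + (-70) + (-200) + (-200) + (-100) = -710.
Reducing mod 11: -710 ≡ 5 (mod 11).
Since F(a, b, c) ≡ 5 ≠ 0 (mod 11), P does NOT lie on the curve.


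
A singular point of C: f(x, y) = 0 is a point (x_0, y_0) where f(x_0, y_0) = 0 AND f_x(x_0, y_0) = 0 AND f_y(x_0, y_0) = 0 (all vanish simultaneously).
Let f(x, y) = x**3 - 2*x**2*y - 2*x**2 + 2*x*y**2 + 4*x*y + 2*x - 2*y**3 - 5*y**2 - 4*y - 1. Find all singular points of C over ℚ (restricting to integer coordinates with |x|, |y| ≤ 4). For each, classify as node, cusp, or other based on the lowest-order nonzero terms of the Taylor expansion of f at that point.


Singular points: {(0, -1)}; classification: cusp.

Compute partial derivatives:
  f_x = 3*x**2 - 4*x*y - 4*x + 2*y**2 + 4*y + 2.
  f_y = -2*x**2 + 4*x*y + 4*x - 6*y**2 - 10*y - 4.
Scan x_0 ∈ {−4, ..., 4}. For each x_0, f_y(x_0, y) is a polynomial in y; find its integer roots y ∈ {−4, ..., 4}, then test f_x and f at those candidates.
  x = -4: f_y(-4, y) = -6*y**2 - 26*y - 52; no integer root y with |y| ≤ 4.
  x = -3: f_y(-3, y) = -6*y**2 - 22*y - 34; no integer root y with |y| ≤ 4.
  x = -2: f_y(-2, y) = -6*y**2 - 18*y - 20; no integer root y with |y| ≤ 4.
  x = -1: f_y(-1, y) = -6*y**2 - 14*y - 10; no integer root y with |y| ≤ 4.
  x = 0: f_y(0, y) = -6*y**2 - 10*y - 4; vanishes at y ∈ {-1}. (0, -1): f_x = 0, f = 0 — SINGULAR.
  x = 1: f_y(1, y) = -6*y**2 - 6*y - 2; no integer root y with |y| ≤ 4.
  x = 2: f_y(2, y) = -6*y**2 - 2*y - 4; no integer root y with |y| ≤ 4.
  x = 3: f_y(3, y) = -6*y**2 + 2*y - 10; no integer root y with |y| ≤ 4.
  x = 4: f_y(4, y) = -6*y**2 + 6*y - 20; no integer root y with |y| ≤ 4.
Only singular point on the grid: (0, -1).
Classify: substitute x = 0 + u, y = -1 + v and expand: f = u**3 - 2*u**2*v + 2*u*v**2 - 2*v**3 + v**2.
No constant or linear terms (consistent with a singular point). Quadratic part: v**2. Cubic part: u**3 - 2*u**2*v + 2*u*v**2 - 2*v**3.
The quadratic part v**2 is a perfect square, so there is a single (double) tangent line v = 0, i.e. y = -1. Restricting the cubic part to that line (v = 0) leaves u**3 ≠ 0, so f is not divisible by v and the branch is v² ≈ -u**3 to lowest order — this is a cusp.
Classification: cusp.


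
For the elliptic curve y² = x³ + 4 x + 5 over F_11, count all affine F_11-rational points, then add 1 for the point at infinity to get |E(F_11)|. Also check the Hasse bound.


Affine points = {(0, 4), (0, 7), (3, 0), (6, 5), (6, 6), (9, 0), (10, 0)}; affine count = 7; |E(F_11)| = 8.

Discriminant check: Δ ∝ 4a³ + 27b² = 4·4³ + 27·5² = 4·64 + 27·25 ≡ 7 (mod 11). Nonzero ⇒ E is nonsingular.
For each x ∈ F_11, compute rhs = x³ + 4·x + 5 mod 11, then count y ∈ F_11 with y² ≡ rhs.
  x = 0: rhs = 5, matching y values: 4, 7 (2 points).
  x = 1: rhs = 10, matching y values: none (0 points).
  x = 2: rhs = 10, matching y values: none (0 points).
  x = 3: rhs = 0, matching y values: 0 (1 points).
  x = 4: rhs = 8, matching y values: none (0 points).
  x = 5: rhs = 7, matching y values: none (0 points).
  x = 6: rhs = 3, matching y values: 5, 6 (2 points).
  x = 7: rhs = 2, matching y values: none (0 points).
  x = 8: rhs = 10, matching y values: none (0 points).
  x = 9: rhs = 0, matching y values: 0 (1 points).
  x = 10: rhs = 0, matching y values: 0 (1 points).
Total affine count: 7.
Full point count |E(F_11)| = 7 + 1 = 8.
Hasse bound: |8 − (11+1)| = |-4| = 4 ≤ 2√11 ≈ 6.6332 ✓.


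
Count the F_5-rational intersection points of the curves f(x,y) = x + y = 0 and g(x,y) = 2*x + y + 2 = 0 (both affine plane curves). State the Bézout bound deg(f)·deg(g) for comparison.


Common zeros: {(3, 2)}; count = 1; Bézout bound = 1.

deg(f) = 1, deg(g) = 1, so Bézout bound = 1.
Scan x ∈ F_5. For each x, list the y ∈ F_5 with f(x, y) ≡ 0 and those with g(x, y) ≡ 0 (mod 5); the common zeros in that column are the intersection.
  x = 0: f ≡ 0 at y ∈ {0}; g ≡ 0 at y ∈ {3}; common: ∅.
  x = 1: f ≡ 0 at y ∈ {4}; g ≡ 0 at y ∈ {1}; common: ∅.
  x = 2: f ≡ 0 at y ∈ {3}; g ≡ 0 at y ∈ {4}; common: ∅.
  x = 3: f ≡ 0 at y ∈ {2}; g ≡ 0 at y ∈ {2}; common: {2}.
  x = 4: f ≡ 0 at y ∈ {1}; g ≡ 0 at y ∈ {0}; common: ∅.
Collecting: common zeros = {(3, 2)}, so the count is 1.
Comparison with the Bézout bound: 1 ≤ 1 = deg(f)·deg(g), as expected for curves with no common component (the bound is attained).


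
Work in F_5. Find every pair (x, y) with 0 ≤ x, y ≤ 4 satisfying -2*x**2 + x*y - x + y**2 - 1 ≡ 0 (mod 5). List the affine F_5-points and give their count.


Affine F_5-points: {(0, 1), (0, 4), (4, 2), (4, 4)}; count = 4.

For each of the 25 pairs (x, y) ∈ F_5², evaluate f(x, y) mod 5. Record the zeros.
  x = 0: [0↦4, 1↦0, 2↦3, 3↦3, 4↦0]  zeros at y ∈ {1, 4}
  x = 1: [0↦1, 1↦3, 2↦2, 3↦3, 4↦1]  zeros at y ∈ ∅
  x = 2: [0↦4, 1↦2, 2↦2, 3↦4, 4↦3]  zeros at y ∈ ∅
  x = 3: [0↦3, 1↦2, 2↦3, 3↦1, 4↦1]  zeros at y ∈ ∅
  x = 4: [0↦3, 1↦3, 2↦0, 3↦4, 4↦0]  zeros at y ∈ {2, 4}
Collecting zeros: affine points = {(0, 1), (0, 4), (4, 2), (4, 4)}.
Total count |C(F_5)_aff| = 4.


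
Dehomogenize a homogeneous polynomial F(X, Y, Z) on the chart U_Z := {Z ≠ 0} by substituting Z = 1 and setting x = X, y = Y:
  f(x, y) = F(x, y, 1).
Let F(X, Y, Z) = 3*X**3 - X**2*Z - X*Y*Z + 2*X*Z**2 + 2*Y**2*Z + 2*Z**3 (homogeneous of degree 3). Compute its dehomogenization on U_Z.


f(x, y) = 3*x**3 - x**2 - x*y + 2*x + 2*y**2 + 2

On U_Z we set Z = 1. Each monomial c·X^i·Y^j·Z^k in F becomes c·x^i·y^j·1^k = c·x^i·y^j.
Substituting Z = 1: F(X, Y, 1) = 3*x**3 - x**2 - x*y + 2*x + 2*y**2 + 2.
Note: deg(f) ≤ deg(F) = 3; strict inequality happens when F is divisible by Z (lost terms).


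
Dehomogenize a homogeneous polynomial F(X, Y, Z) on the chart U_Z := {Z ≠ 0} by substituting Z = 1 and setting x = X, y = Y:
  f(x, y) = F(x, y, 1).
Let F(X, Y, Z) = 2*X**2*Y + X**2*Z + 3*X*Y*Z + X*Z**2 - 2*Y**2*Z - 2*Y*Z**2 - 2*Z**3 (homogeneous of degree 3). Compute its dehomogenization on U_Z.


f(x, y) = 2*x**2*y + x**2 + 3*x*y + x - 2*y**2 - 2*y - 2

On U_Z we set Z = 1. Each monomial c·X^i·Y^j·Z^k in F becomes c·x^i·y^j·1^k = c·x^i·y^j.
Substituting Z = 1: F(X, Y, 1) = 2*x**2*y + x**2 + 3*x*y + x - 2*y**2 - 2*y - 2.
Note: deg(f) ≤ deg(F) = 3; strict inequality happens when F is divisible by Z (lost terms).


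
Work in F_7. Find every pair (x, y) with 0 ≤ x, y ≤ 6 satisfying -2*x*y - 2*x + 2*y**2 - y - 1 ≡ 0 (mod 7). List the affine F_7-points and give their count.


Affine F_7-points: {(0, 1), (0, 3), (2, 2), (2, 4), (3, 0), (6, 5)}; count = 6.

For each of the 49 pairs (x, y) ∈ F_7², evaluate f(x, y) mod 7. Record the zeros.
  x = 0: [0↦6, 1↦0, 2↦5, 3↦0, 4↦6, 5↦2, 6↦2]  zeros at y ∈ {1, 3}
  x = 1: [0↦4, 1↦3, 2↦6, 3↦6, 4↦3, 5↦4, 6↦2]  zeros at y ∈ ∅
  x = 2: [0↦2, 1↦6, 2↦0, 3↦5, 4↦0, 5↦6, 6↦2]  zeros at y ∈ {2, 4}
  x = 3: [0↦0, 1↦2, 2↦1, 3↦4, 4↦4, 5↦1, 6↦2]  zeros at y ∈ {0}
  x = 4: [0↦5, 1↦5, 2↦2, 3↦3, 4↦1, 5↦3, 6↦2]  zeros at y ∈ ∅
  x = 5: [0↦3, 1↦1, 2↦3, 3↦2, 4↦5, 5↦5, 6↦2]  zeros at y ∈ ∅
  x = 6: [0↦1, 1↦4, 2↦4, 3↦1, 4↦2, 5↦0, 6↦2]  zeros at y ∈ {5}
Collecting zeros: affine points = {(0, 1), (0, 3), (2, 2), (2, 4), (3, 0), (6, 5)}.
Total count |C(F_7)_aff| = 6.


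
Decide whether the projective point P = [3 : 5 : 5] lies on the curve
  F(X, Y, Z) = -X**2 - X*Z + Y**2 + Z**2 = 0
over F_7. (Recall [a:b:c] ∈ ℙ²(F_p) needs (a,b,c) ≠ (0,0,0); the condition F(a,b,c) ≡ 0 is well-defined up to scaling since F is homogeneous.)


F(3,5,5) ≡ 5 (mod 7); P is NOT on the curve.

Evaluate F(3, 5, 5) term-by-term (mod 7).
  -X**2 ↦ -1·9·1·1 = -9
  -X*Z ↦ -1·3·1·5 = -15
  Y**2 ↦ 1·1·25·1 = 25
  Z**2 ↦ 1·1·1·25 = 25
Sum: F(3, 5, 5) = (-9) + (-15) + (25) + (25) = 26.
Reducing mod 7: 26 ≡ 5 (mod 7).
Since F(a, b, c) ≡ 5 ≠ 0 (mod 7), P does NOT lie on the curve.


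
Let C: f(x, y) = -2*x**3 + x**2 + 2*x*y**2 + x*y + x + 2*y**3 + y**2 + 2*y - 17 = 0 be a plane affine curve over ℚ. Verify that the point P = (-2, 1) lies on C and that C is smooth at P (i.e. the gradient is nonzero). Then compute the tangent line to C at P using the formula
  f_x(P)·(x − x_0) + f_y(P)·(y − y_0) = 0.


Tangent line at P: -24*x - 48 = 0.

Step 1: f(-2, 1) = 0, so P lies on C.
Step 2: partial derivatives
  f_x(x, y) = -6*x**2 + 2*x + 2*y**2 + y + 1, f_y(x, y) = 4*x*y + x + 6*y**2 + 2*y + 2.
  f_x(P) = -24, f_y(P) = 0 (gradient nonzero, so P is smooth).
Step 3: tangent line at P: -24·(x − -2) + 0·(y − 1) = 0.
Expanding: -24*x - 48 = 0.


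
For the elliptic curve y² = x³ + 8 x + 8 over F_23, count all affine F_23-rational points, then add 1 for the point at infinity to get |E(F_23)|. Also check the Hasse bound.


Affine points = {(0, 10), (0, 13), (2, 3), (2, 20), (3, 6), (3, 17), (4, 9), (4, 14), (5, 9), (5, 14), (7, 4), (7, 19), (8, 3), (8, 20), (9, 2), (9, 21), (11, 1), (11, 22), (13, 3), (13, 20), (14, 9), (14, 14), (16, 0), (18, 2), (18, 21), (19, 2), (19, 21), (20, 7), (20, 16)}; affine count = 29; |E(F_23)| = 30.

Discriminant check: Δ ∝ 4a³ + 27b² = 4·8³ + 27·8² = 4·512 + 27·64 ≡ 4 (mod 23). Nonzero ⇒ E is nonsingular.
For each x ∈ F_23, compute rhs = x³ + 8·x + 8 mod 23, then count y ∈ F_23 with y² ≡ rhs.
  x = 0: rhs = 8, matching y values: 10, 13 (2 points).
  x = 1: rhs = 17, matching y values: none (0 points).
  x = 2: rhs = 9, matching y values: 3, 20 (2 points).
  x = 3: rhs = 13, matching y values: 6, 17 (2 points).
  x = 4: rhs = 12, matching y values: 9, 14 (2 points).
  x = 5: rhs = 12, matching y values: 9, 14 (2 points).
  x = 6: rhs = 19, matching y values: none (0 points).
  x = 7: rhs = 16, matching y values: 4, 19 (2 points).
  x = 8: rhs = 9, matching y values: 3, 20 (2 points).
  x = 9: rhs = 4, matching y values: 2, 21 (2 points).
  x = 10: rhs = 7, matching y values: none (0 points).
  x = 11: rhs = 1, matching y values: 1, 22 (2 points).
  x = 12: rhs = 15, matching y values: none (0 points).
  x = 13: rhs = 9, matching y values: 3, 20 (2 points).
  x = 14: rhs = 12, matching y values: 9, 14 (2 points).
  x = 15: rhs = 7, matching y values: none (0 points).
  x = 16: rhs = 0, matching y values: 0 (1 points).
  x = 17: rhs = 20, matching y values: none (0 points).
  x = 18: rhs = 4, matching y values: 2, 21 (2 points).
  x = 19: rhs = 4, matching y values: 2, 21 (2 points).
  x = 20: rhs = 3, matching y values: 7, 16 (2 points).
  x = 21: rhs = 7, matching y values: none (0 points).
  x = 22: rhs = 22, matching y values: none (0 points).
Total affine count: 29.
Full point count |E(F_23)| = 29 + 1 = 30.
Hasse bound: |30 − (23+1)| = |6| = 6 ≤ 2√23 ≈ 9.5917 ✓.
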